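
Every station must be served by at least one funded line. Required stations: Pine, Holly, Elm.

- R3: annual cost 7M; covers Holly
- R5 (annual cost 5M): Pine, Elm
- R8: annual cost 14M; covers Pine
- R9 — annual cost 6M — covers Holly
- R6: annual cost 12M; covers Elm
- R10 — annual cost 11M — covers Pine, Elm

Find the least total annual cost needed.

Choose R5 and R9: together they cover Pine, Holly, Elm — every station.
Total annual cost: 5 + 6 = 11.
No cover costs less than 11.

11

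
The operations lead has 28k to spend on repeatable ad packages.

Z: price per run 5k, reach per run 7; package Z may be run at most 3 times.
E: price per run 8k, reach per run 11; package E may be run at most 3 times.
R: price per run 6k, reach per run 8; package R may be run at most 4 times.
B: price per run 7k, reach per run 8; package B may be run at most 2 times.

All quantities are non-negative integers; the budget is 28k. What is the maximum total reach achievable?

Z has the best ratio (7/5); taking only Z gives at most 3×7 = 21 (stopped by the supply cap of 3).
Mixing does better — 2×E and 2×R: price 28 ≤ 28, reach 2·11 + 2·8 = 38.

38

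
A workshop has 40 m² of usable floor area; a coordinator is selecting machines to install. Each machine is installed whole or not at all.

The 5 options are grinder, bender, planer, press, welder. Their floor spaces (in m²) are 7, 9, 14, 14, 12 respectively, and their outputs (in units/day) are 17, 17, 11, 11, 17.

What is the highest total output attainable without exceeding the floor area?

Take grinder, bender, and welder: floor space 7 + 9 + 12 = 28 ≤ 40, output 17 + 17 + 17 = 51.
No other feasible combination does better.

51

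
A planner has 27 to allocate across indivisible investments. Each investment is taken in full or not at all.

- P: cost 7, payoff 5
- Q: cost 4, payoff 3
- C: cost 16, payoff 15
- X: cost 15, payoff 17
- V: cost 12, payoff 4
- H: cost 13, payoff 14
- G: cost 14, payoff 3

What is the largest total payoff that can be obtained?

Allowing fractional choices, the relaxed optimum would be about 29.9, but investments are indivisible.
P + X: cost 7 + 15 = 22 ≤ 27, payoff 5 + 17 = 22.
P + Q + X: cost 7 + 4 + 15 = 26 ≤ 27, payoff 5 + 3 + 17 = 25.
P + Q + C: cost 7 + 4 + 16 = 27 ≤ 27, payoff 5 + 3 + 15 = 23.
Best is P, Q, and X with total payoff 25.

25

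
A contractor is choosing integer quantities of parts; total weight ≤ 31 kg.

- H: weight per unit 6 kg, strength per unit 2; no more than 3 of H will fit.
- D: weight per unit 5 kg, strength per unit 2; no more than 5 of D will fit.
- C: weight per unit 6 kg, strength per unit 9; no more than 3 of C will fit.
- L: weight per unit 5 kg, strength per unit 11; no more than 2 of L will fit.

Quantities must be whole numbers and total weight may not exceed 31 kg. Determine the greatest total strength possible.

3×C and 2×L: weight 28 ≤ 31, strength 3·9 + 2·11 = 49.
1×D, 2×C, and 2×L: weight 27 ≤ 31, strength 1·2 + 2·9 + 2·11 = 42.
Best is 49.

49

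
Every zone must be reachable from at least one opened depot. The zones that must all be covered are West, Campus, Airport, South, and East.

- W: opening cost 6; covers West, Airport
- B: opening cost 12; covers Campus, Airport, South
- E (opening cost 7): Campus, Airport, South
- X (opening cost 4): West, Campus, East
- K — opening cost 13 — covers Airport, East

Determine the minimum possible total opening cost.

Choose E and X: together they cover West, Campus, Airport, South, East — every zone.
Total opening cost: 7 + 4 = 11.
No cover costs less than 11.

11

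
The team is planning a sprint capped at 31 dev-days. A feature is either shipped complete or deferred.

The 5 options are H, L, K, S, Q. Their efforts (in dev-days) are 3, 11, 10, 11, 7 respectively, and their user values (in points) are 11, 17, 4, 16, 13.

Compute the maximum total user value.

Allowing fractional choices, the relaxed optimum would be about 55.5, but features are indivisible.
H + L + S: effort 3 + 11 + 11 = 25 ≤ 31, user value 11 + 17 + 16 = 44.
L + S + Q: effort 11 + 11 + 7 = 29 ≤ 31, user value 17 + 16 + 13 = 46.
H + L + K + Q: effort 3 + 11 + 10 + 7 = 31 ≤ 31, user value 11 + 17 + 4 + 13 = 45.
Best is L, S, and Q with total user value 46.

46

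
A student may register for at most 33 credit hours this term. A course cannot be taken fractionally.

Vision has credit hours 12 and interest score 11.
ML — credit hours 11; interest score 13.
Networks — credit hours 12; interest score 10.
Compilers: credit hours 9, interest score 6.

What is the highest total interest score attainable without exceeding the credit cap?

Vision + ML + Compilers: credit hours 12 + 11 + 9 = 32 ≤ 33, interest score 11 + 13 + 6 = 30.
ML + Networks + Compilers: credit hours 11 + 12 + 9 = 32 ≤ 33, interest score 13 + 10 + 6 = 29.
Vision + Networks + Compilers: credit hours 12 + 12 + 9 = 33 ≤ 33, interest score 11 + 10 + 6 = 27.
Best is Vision, ML, and Compilers with total interest score 30.

30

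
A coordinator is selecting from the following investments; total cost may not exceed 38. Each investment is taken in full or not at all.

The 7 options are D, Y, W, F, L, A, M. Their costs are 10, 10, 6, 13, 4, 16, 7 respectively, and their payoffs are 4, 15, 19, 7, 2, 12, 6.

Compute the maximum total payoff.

Allowing fractional choices, the relaxed optimum would be about 51.2, but investments are indivisible.
Y + W + F + M: cost 10 + 6 + 13 + 7 = 36 ≤ 38, payoff 15 + 19 + 7 + 6 = 47.
Y + W + L + A: cost 10 + 6 + 4 + 16 = 36 ≤ 38, payoff 15 + 19 + 2 + 12 = 48.
Best is Y, W, L, and A with total payoff 48.

48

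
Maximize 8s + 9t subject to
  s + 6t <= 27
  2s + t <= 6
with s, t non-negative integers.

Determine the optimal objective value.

(s,t)=(1,4) is feasible, giving 44.
(s,t)=(0,4) is feasible, giving 36.
(s,t)=(1,3) is feasible, giving 35.
(s,t)=(0,3) is feasible, giving 27.
No feasible integer point exceeds 44.

44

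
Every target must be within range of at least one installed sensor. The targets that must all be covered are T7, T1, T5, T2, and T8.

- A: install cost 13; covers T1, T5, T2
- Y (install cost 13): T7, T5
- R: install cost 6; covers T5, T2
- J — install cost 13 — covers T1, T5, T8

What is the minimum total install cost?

This is a weighted set-cover instance.
Choose Y, R, and J: together they cover T7, T1, T5, T2, T8 — every target.
Total install cost: 13 + 6 + 13 = 32.

32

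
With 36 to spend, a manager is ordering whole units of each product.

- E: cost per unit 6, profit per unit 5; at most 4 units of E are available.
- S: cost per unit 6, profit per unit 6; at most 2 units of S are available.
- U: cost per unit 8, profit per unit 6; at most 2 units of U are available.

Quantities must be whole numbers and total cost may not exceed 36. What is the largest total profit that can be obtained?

4×E and 2×S: cost 36 ≤ 36, profit 4·5 + 2·6 = 32.
1×E, 2×S, and 2×U: cost 34 ≤ 36, profit 1·5 + 2·6 + 2·6 = 29.
Best is 32.

32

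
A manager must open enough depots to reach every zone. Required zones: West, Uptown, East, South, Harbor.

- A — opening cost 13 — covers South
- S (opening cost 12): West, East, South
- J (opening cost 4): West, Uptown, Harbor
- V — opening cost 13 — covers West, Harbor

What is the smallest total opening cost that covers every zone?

Choose S and J: together they cover West, Uptown, East, South, Harbor — every zone.
Total opening cost: 12 + 4 = 16.
No cover costs less than 16.

16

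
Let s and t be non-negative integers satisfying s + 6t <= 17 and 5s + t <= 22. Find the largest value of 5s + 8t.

36

(s,t)=(4,2): 1·4+6·2=16≤17, 5·4+1·2=22≤22, objective 36.
(s,t)=(3,2): 1·3+6·2=15≤17, 5·3+1·2=17≤22, objective 31.
(s,t)=(4,1): 1·4+6·1=10≤17, 5·4+1·1=21≤22, objective 28.
Maximum is 36 at (s,t)=(4,2).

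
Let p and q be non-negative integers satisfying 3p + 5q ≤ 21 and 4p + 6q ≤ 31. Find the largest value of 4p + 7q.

29

(p,q)=(2,3): 3·2+5·3=21≤21, 4·2+6·3=26≤31, objective 29.
(p,q)=(0,4): 3·0+5·4=20≤21, 4·0+6·4=24≤31, objective 28.
(p,q)=(3,2): 3·3+5·2=19≤21, 4·3+6·2=24≤31, objective 26.
Maximum is 29 at (p,q)=(2,3).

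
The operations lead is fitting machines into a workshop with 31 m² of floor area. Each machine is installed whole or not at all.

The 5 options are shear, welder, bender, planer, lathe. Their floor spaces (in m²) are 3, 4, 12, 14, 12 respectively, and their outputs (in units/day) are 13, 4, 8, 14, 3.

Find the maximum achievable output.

35

shear + planer + lathe: floor space 3 + 14 + 12 = 29 ≤ 31, output 13 + 14 + 3 = 30.
shear + welder + planer: floor space 3 + 4 + 14 = 21 ≤ 31, output 13 + 4 + 14 = 31.
shear + bender + planer: floor space 3 + 12 + 14 = 29 ≤ 31, output 13 + 8 + 14 = 35.
Best is shear, bender, and planer with total output 35.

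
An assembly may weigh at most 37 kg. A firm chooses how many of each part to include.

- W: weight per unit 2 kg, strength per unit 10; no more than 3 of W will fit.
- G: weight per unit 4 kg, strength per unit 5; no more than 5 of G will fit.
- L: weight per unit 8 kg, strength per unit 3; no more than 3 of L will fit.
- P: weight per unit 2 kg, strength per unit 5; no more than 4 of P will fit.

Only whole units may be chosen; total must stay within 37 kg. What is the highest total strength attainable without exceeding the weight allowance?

This is a bounded integer knapsack.
W has the best ratio (10/2); taking only W gives at most 3×10 = 30 (stopped by the supply cap of 3).
Mixing does better — 3×W, 5×G, and 4×P: weight 34 ≤ 37, strength 3·10 + 5·5 + 4·5 = 75.

75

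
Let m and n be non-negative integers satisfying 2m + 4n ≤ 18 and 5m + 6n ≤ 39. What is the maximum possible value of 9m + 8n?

63

(m,n)=(7,0): 2·7+4·0=14≤18, 5·7+6·0=35≤39, objective 63.
(m,n)=(6,1): 2·6+4·1=16≤18, 5·6+6·1=36≤39, objective 62.
Maximum is 63 at (m,n)=(7,0).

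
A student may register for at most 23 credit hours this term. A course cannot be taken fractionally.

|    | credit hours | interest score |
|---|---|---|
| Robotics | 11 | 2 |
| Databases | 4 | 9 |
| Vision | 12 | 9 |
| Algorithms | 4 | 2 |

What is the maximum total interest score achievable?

20

Allowing fractional choices, the relaxed optimum would be about 20.5, but courses are indivisible.
Databases + Vision + Algorithms: credit hours 4 + 12 + 4 = 20 ≤ 23, interest score 9 + 9 + 2 = 20.
Databases + Vision: credit hours 4 + 12 = 16 ≤ 23, interest score 9 + 9 = 18.
Best is Databases, Vision, and Algorithms with total interest score 20.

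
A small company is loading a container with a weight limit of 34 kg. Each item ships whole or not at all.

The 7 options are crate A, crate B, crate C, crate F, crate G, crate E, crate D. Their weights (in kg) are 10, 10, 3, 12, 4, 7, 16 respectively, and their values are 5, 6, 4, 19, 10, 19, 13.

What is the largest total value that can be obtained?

Take crate B, crate F, crate G, and crate E: weight 10 + 12 + 4 + 7 = 33 ≤ 34, value 6 + 19 + 10 + 19 = 54.
No other feasible combination does better.

54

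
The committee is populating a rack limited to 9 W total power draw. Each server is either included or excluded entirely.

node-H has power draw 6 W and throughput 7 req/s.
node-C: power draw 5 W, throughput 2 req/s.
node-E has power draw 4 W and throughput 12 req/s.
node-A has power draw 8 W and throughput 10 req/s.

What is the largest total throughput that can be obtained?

14

Allowing fractional choices, the relaxed optimum would be about 18.2, but servers are indivisible.
node-A: power draw 8 ≤ 9, throughput 10.
node-C + node-E: power draw 5 + 4 = 9 ≤ 9, throughput 2 + 12 = 14.
node-E: power draw 4 ≤ 9, throughput 12.
Best is node-C and node-E with total throughput 14.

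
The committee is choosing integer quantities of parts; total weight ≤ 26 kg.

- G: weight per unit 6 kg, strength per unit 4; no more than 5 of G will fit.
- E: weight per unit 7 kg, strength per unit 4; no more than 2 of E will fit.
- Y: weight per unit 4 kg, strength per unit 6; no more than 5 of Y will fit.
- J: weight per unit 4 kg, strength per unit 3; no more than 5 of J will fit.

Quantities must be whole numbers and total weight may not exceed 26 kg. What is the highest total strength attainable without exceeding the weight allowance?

34

Take 1×G and 5×Y: weight 26 ≤ 26, strength 1·4 + 5·6 = 34.
Y has the best ratio (6/4) and is taken to its limit of 5; remaining capacity is filled optimally with the others.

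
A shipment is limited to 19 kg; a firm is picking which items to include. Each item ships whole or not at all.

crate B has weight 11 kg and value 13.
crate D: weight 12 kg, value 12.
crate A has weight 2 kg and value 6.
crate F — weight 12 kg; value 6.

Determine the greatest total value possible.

19

Allowing fractional choices, the relaxed optimum would be about 25.0, but items are indivisible.
crate D + crate A: weight 12 + 2 = 14 ≤ 19, value 12 + 6 = 18.
crate B + crate A: weight 11 + 2 = 13 ≤ 19, value 13 + 6 = 19.
Best is crate B and crate A with total value 19.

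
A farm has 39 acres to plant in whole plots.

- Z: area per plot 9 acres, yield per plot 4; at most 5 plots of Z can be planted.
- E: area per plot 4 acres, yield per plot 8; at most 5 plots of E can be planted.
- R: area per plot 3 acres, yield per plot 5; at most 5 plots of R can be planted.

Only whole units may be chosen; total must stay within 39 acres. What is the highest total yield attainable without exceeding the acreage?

65

5×E and 4×R: area 32 ≤ 39, yield 5·8 + 4·5 = 60.
5×E and 5×R: area 35 ≤ 39, yield 5·8 + 5·5 = 65.
Best is 65.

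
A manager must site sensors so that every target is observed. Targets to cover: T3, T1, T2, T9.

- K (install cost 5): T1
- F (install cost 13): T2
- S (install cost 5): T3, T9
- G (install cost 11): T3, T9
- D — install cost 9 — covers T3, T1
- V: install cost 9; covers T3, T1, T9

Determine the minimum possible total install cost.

22

The greedy cost-per-new-target heuristic would pick S, K, and F for 23, but a cheaper cover exists.
Choose F and V: together they cover T3, T1, T2, T9 — every target.
Total install cost: 13 + 9 = 22.
No cover costs less than 22.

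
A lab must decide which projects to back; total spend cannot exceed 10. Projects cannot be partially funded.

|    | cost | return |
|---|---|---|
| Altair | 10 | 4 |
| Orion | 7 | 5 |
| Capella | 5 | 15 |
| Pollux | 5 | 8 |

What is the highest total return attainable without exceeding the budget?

23

Treat it as a binary knapsack problem.
Pollux: cost 5 ≤ 10, return 8.
Capella: cost 5 ≤ 10, return 15.
Capella + Pollux: cost 5 + 5 = 10 ≤ 10, return 15 + 8 = 23.
Best is Capella and Pollux with total return 23.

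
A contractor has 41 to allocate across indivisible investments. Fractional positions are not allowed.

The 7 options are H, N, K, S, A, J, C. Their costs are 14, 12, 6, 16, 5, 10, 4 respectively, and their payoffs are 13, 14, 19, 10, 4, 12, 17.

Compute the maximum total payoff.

This is an integer program with binary decision variables.
Allowing fractional choices, the relaxed optimum would be about 70.4, but investments are indivisible.
H + N + K + A + C: cost 14 + 12 + 6 + 5 + 4 = 41 ≤ 41, payoff 13 + 14 + 19 + 4 + 17 = 67.
N + K + A + J + C: cost 12 + 6 + 5 + 10 + 4 = 37 ≤ 41, payoff 14 + 19 + 4 + 12 + 17 = 66.
H + K + A + J + C: cost 14 + 6 + 5 + 10 + 4 = 39 ≤ 41, payoff 13 + 19 + 4 + 12 + 17 = 65.
Best is H, N, K, A, and C with total payoff 67.

67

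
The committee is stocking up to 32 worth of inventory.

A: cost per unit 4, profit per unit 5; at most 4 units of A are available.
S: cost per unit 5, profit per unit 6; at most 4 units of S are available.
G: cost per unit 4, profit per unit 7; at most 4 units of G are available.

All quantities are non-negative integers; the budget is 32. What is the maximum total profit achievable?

48

This is a bounded integer knapsack.
G has the best ratio (7/4); taking only G gives at most 4×7 = 28 (stopped by the supply cap of 4).
Mixing does better — 4×A and 4×G: cost 32 ≤ 32, profit 4·5 + 4·7 = 48.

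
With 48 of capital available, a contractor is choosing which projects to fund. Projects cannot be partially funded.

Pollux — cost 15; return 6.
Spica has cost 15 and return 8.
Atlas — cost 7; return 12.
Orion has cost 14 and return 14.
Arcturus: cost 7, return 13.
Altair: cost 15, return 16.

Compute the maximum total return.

55

Allowing fractional choices, the relaxed optimum would be about 57.7, but projects are indivisible.
Spica + Atlas + Arcturus + Altair: cost 15 + 7 + 7 + 15 = 44 ≤ 48, return 8 + 12 + 13 + 16 = 49.
Atlas + Orion + Arcturus + Altair: cost 7 + 14 + 7 + 15 = 43 ≤ 48, return 12 + 14 + 13 + 16 = 55.
Spica + Atlas + Orion + Arcturus: cost 15 + 7 + 14 + 7 = 43 ≤ 48, return 8 + 12 + 14 + 13 = 47.
Best is Atlas, Orion, Arcturus, and Altair with total return 55.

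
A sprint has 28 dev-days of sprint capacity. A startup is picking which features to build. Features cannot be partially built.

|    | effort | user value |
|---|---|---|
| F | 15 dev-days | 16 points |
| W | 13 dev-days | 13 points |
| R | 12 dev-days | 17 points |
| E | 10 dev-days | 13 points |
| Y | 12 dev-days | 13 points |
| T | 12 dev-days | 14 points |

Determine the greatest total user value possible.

Allowing fractional choices, the relaxed optimum would be about 37.0, but features are indivisible.
F + R: effort 15 + 12 = 27 ≤ 28, user value 16 + 17 = 33.
R + E: effort 12 + 10 = 22 ≤ 28, user value 17 + 13 = 30.
R + T: effort 12 + 12 = 24 ≤ 28, user value 17 + 14 = 31.
Best is F and R with total user value 33.

33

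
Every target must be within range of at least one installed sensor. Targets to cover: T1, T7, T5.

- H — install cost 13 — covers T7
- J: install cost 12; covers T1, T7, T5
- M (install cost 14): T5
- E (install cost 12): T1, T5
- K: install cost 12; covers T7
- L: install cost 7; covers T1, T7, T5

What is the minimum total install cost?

7

L alone covers T1, T7, T5 — every target.
Total install cost: 7.
No cover costs less than 7.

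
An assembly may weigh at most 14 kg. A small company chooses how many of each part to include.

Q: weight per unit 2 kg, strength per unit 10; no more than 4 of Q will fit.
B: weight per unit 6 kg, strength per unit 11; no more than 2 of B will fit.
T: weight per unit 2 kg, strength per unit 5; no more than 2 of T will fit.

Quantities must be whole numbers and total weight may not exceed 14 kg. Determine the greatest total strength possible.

Take 4×Q and 1×B: weight 14 ≤ 14, strength 4·10 + 1·11 = 51.
Q has the best ratio (10/2) and is taken to its limit of 4; remaining capacity is filled optimally with the others.

51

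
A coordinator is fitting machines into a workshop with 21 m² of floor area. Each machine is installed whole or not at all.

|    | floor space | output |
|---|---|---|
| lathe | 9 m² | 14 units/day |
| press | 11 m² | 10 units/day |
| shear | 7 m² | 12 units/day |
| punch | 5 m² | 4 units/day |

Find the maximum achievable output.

This is an integer program with binary decision variables.
Allowing fractional choices, the relaxed optimum would be about 30.5, but machines are indivisible.
lathe + press: floor space 9 + 11 = 20 ≤ 21, output 14 + 10 = 24.
lathe + shear + punch: floor space 9 + 7 + 5 = 21 ≤ 21, output 14 + 12 + 4 = 30.
lathe + shear: floor space 9 + 7 = 16 ≤ 21, output 14 + 12 = 26.
Best is lathe, shear, and punch with total output 30.

30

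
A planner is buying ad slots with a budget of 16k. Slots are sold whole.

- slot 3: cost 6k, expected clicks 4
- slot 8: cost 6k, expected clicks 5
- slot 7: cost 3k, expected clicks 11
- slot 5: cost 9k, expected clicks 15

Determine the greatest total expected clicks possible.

26

Allowing fractional choices, the relaxed optimum would be about 29.3, but ad slots are indivisible.
slot 8 + slot 5: cost 6 + 9 = 15 ≤ 16, expected clicks 5 + 15 = 20.
slot 3 + slot 8 + slot 7: cost 6 + 6 + 3 = 15 ≤ 16, expected clicks 4 + 5 + 11 = 20.
slot 7 + slot 5: cost 3 + 9 = 12 ≤ 16, expected clicks 11 + 15 = 26.
Best is slot 7 and slot 5 with total expected clicks 26.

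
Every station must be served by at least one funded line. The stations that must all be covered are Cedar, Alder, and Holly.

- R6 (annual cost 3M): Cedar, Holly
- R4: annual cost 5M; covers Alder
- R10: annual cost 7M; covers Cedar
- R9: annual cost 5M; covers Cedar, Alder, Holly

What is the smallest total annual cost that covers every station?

5

This is an integer covering problem.
The greedy cost-per-new-station heuristic would pick R6 and R4 for 8, but a cheaper cover exists.
R9 alone covers Cedar, Alder, Holly — every station.
Total annual cost: 5.
No cover costs less than 5.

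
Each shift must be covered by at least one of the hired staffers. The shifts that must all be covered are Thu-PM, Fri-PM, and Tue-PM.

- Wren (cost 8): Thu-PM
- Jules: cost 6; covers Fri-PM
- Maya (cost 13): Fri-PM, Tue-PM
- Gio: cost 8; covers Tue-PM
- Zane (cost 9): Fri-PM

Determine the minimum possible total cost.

The greedy cost-per-new-shift heuristic would pick Jules, Wren, and Gio for 22, but a cheaper cover exists.
Choose Wren and Maya: together they cover Thu-PM, Fri-PM, Tue-PM — every shift.
Total cost: 8 + 13 = 21.
No cover costs less than 21.

21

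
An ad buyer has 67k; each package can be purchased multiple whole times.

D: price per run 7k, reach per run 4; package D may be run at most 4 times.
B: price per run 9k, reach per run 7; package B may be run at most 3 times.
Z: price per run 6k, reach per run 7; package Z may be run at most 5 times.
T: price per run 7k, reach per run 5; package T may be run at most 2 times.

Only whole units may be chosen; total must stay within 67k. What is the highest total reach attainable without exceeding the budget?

3×B, 5×Z, and 1×T: price 64 ≤ 67, reach 3·7 + 5·7 + 1·5 = 61.
1×D, 3×B, and 5×Z: price 64 ≤ 67, reach 1·4 + 3·7 + 5·7 = 60.
Best is 61.

61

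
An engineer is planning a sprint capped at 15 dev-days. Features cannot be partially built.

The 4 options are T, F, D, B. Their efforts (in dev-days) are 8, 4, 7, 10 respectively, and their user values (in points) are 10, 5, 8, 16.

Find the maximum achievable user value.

21

Take F and B: effort 4 + 10 = 14 ≤ 15, user value 5 + 16 = 21.
No other feasible combination does better.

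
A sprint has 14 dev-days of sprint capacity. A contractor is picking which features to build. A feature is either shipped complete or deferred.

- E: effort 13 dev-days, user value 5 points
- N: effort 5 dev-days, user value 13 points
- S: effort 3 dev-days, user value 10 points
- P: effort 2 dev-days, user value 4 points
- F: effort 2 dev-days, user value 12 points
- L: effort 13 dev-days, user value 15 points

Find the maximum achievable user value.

Take N, S, P, and F: effort 5 + 3 + 2 + 2 = 12 ≤ 14, user value 13 + 10 + 4 + 12 = 39.
No other feasible combination does better.

39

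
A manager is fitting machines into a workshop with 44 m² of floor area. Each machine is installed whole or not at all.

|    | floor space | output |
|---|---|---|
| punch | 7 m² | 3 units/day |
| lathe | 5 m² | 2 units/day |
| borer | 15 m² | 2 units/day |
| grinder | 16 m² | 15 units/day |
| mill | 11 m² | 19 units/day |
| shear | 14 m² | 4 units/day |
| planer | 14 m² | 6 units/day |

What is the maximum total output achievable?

40

Take grinder, mill, and planer: floor space 16 + 11 + 14 = 41 ≤ 44, output 15 + 19 + 6 = 40.
No other feasible combination does better.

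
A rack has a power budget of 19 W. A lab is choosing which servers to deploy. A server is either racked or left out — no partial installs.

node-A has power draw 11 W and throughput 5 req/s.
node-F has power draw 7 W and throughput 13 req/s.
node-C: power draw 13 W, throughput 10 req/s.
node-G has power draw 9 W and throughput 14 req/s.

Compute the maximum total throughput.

This is a 0-1 knapsack instance.
Allowing fractional choices, the relaxed optimum would be about 29.3, but servers are indivisible.
node-G: power draw 9 ≤ 19, throughput 14.
node-A + node-F: power draw 11 + 7 = 18 ≤ 19, throughput 5 + 13 = 18.
node-F + node-G: power draw 7 + 9 = 16 ≤ 19, throughput 13 + 14 = 27.
Best is node-F and node-G with total throughput 27.

27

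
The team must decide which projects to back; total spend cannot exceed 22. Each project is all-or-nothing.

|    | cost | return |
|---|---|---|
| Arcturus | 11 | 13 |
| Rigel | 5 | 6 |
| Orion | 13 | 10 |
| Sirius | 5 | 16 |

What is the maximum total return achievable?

Arcturus + Rigel + Sirius: cost 11 + 5 + 5 = 21 ≤ 22, return 13 + 6 + 16 = 35.
Orion + Sirius: cost 13 + 5 = 18 ≤ 22, return 10 + 16 = 26.
Arcturus + Sirius: cost 11 + 5 = 16 ≤ 22, return 13 + 16 = 29.
Best is Arcturus, Rigel, and Sirius with total return 35.

35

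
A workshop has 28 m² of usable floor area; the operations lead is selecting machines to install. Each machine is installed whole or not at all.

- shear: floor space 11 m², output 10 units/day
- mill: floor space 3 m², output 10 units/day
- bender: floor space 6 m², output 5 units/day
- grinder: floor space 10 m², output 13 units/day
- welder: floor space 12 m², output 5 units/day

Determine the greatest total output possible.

33

Take shear, mill, and grinder: floor space 11 + 3 + 10 = 24 ≤ 28, output 10 + 10 + 13 = 33.
No other feasible combination does better.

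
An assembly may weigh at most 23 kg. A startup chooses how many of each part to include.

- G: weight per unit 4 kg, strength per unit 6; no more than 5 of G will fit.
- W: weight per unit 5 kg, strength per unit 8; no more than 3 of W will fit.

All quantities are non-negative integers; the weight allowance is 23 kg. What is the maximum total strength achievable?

2×G and 3×W: weight 23 ≤ 23, strength 2·6 + 3·8 = 36.
3×G and 2×W: weight 22 ≤ 23, strength 3·6 + 2·8 = 34.
Best is 36.

36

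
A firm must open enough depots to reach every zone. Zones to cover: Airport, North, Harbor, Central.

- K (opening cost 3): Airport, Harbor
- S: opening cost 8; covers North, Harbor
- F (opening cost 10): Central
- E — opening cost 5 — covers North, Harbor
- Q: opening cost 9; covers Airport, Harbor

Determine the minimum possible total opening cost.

This is a weighted set-cover instance.
Choose K, F, and E: together they cover Airport, North, Harbor, Central — every zone.
Total opening cost: 3 + 10 + 5 = 18.
No cover costs less than 18.

18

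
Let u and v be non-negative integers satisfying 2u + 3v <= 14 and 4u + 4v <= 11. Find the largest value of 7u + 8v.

16

(u,v)=(0,2): 2·0+3·2=6≤14, 4·0+4·2=8≤11, objective 16.
(u,v)=(1,1): 2·1+3·1=5≤14, 4·1+4·1=8≤11, objective 15.
(u,v)=(0,1): 2·0+3·1=3≤14, 4·0+4·1=4≤11, objective 8.
Maximum is 16 at (u,v)=(0,2).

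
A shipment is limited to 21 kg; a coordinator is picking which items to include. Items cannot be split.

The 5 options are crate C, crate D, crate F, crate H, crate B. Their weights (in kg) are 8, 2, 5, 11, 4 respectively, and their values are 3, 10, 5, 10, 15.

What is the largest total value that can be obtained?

Allowing fractional choices, the relaxed optimum would be about 39.1, but items are indivisible.
crate D + crate F + crate B: weight 2 + 5 + 4 = 11 ≤ 21, value 10 + 5 + 15 = 30.
crate D + crate H + crate B: weight 2 + 11 + 4 = 17 ≤ 21, value 10 + 10 + 15 = 35.
crate C + crate D + crate F + crate B: weight 8 + 2 + 5 + 4 = 19 ≤ 21, value 3 + 10 + 5 + 15 = 33.
Best is crate D, crate H, and crate B with total value 35.

35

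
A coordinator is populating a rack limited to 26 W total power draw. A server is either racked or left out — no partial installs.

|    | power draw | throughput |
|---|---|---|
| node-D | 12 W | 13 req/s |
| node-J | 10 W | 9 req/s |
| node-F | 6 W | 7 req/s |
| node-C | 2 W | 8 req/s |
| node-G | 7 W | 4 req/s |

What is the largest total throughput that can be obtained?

Allowing fractional choices, the relaxed optimum would be about 33.4, but servers are indivisible.
node-D + node-F + node-C: power draw 12 + 6 + 2 = 20 ≤ 26, throughput 13 + 7 + 8 = 28.
node-D + node-J + node-C: power draw 12 + 10 + 2 = 24 ≤ 26, throughput 13 + 9 + 8 = 30.
Best is node-D, node-J, and node-C with total throughput 30.

30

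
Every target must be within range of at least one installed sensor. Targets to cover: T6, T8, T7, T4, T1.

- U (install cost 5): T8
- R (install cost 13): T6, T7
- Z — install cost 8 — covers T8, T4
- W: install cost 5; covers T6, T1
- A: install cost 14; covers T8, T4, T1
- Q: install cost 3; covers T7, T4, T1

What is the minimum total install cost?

13

Choose U, W, and Q: together they cover T6, T8, T7, T4, T1 — every target.
Total install cost: 5 + 5 + 3 = 13.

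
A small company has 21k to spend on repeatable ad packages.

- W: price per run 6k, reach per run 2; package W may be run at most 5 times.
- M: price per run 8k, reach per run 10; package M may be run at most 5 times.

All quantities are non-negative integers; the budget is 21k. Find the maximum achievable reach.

M has the best ratio (10/8); taking only M gives at most 2×10 = 20 (stopped by the price limit).
Optimal: 2×M: price 16 ≤ 21, reach 2·10 = 20.

20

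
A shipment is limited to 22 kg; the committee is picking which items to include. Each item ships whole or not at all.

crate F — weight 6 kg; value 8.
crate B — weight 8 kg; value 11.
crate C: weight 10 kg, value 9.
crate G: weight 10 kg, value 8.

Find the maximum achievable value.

20

Treat it as a binary knapsack problem.
Allowing fractional choices, the relaxed optimum would be about 26.2, but items are indivisible.
crate F + crate B: weight 6 + 8 = 14 ≤ 22, value 8 + 11 = 19.
crate B + crate G: weight 8 + 10 = 18 ≤ 22, value 11 + 8 = 19.
crate B + crate C: weight 8 + 10 = 18 ≤ 22, value 11 + 9 = 20.
Best is crate B and crate C with total value 20.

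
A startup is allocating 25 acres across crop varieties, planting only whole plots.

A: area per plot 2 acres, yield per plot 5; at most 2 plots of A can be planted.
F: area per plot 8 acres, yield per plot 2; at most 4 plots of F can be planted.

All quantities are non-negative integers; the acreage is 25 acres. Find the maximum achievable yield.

14

This is a bounded integer knapsack.
Take 2×A and 2×F: area 20 ≤ 25, yield 2·5 + 2·2 = 14.
A has the best ratio (5/2) and is taken to its limit of 2; remaining capacity is filled optimally with the others.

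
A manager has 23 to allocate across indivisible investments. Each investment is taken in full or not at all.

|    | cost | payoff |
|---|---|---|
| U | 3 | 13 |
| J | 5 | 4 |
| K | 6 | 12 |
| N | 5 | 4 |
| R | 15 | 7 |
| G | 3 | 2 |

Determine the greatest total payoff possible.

Take U, J, K, N, and G: cost 3 + 5 + 6 + 5 + 3 = 22 ≤ 23, payoff 13 + 4 + 12 + 4 + 2 = 35.
No other feasible combination does better.

35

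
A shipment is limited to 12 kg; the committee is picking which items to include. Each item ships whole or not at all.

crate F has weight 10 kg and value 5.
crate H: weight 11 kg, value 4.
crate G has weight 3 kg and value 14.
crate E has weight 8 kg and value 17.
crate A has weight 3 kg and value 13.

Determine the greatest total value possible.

31

Allowing fractional choices, the relaxed optimum would be about 39.8, but items are indivisible.
crate E + crate A: weight 8 + 3 = 11 ≤ 12, value 17 + 13 = 30.
crate G + crate E: weight 3 + 8 = 11 ≤ 12, value 14 + 17 = 31.
crate G + crate A: weight 3 + 3 = 6 ≤ 12, value 14 + 13 = 27.
Best is crate G and crate E with total value 31.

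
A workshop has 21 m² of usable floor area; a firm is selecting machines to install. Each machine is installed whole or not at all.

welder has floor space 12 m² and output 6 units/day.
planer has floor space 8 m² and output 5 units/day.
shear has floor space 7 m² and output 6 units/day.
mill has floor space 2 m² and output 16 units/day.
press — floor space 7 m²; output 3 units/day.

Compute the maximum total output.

28

Take welder, shear, and mill: floor space 12 + 7 + 2 = 21 ≤ 21, output 6 + 6 + 16 = 28.
No other feasible combination does better.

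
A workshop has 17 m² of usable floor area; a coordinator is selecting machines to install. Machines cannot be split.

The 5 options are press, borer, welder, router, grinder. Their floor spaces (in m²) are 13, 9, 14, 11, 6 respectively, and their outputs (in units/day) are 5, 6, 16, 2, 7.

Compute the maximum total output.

16

Allowing fractional choices, the relaxed optimum would be about 19.6, but machines are indivisible.
borer + grinder: floor space 9 + 6 = 15 ≤ 17, output 6 + 7 = 13.
router + grinder: floor space 11 + 6 = 17 ≤ 17, output 2 + 7 = 9.
welder: floor space 14 ≤ 17, output 16.
Best is welder with total output 16.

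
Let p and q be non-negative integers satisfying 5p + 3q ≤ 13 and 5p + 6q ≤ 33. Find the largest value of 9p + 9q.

(p,q)=(0,4): 5·0+3·4=12≤13, 5·0+6·4=24≤33, objective 36.
(p,q)=(0,3): 5·0+3·3=9≤13, 5·0+6·3=18≤33, objective 27.
Maximum is 36 at (p,q)=(0,4).

36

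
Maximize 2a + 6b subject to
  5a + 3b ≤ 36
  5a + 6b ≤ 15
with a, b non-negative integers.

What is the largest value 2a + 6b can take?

Relaxing integrality, the LP optimum is 15.00 at (a,b) = (0, 2.5), which is not an integer point.
(a,b)=(0,2): 5·0+3·2=6≤36, 5·0+6·2=12≤15, objective 12.
(a,b)=(1,1): 5·1+3·1=8≤36, 5·1+6·1=11≤15, objective 8.
(a,b)=(0,1): 5·0+3·1=3≤36, 5·0+6·1=6≤15, objective 6.
No feasible integer point exceeds 12.

12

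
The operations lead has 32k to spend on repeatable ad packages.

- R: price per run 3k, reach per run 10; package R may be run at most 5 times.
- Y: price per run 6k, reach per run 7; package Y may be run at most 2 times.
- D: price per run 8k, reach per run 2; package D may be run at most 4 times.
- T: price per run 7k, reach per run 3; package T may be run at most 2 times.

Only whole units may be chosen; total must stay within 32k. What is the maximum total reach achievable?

64

R has the best ratio (10/3); taking only R gives at most 5×10 = 50 (stopped by the supply cap of 5).
Mixing does better — 5×R and 2×Y: price 27 ≤ 32, reach 5·10 + 2·7 = 64.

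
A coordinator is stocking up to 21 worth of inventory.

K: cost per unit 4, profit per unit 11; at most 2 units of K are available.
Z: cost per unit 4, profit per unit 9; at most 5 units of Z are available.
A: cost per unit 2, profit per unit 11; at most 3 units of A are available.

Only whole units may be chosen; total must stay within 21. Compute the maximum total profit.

Take 2×K, 1×Z, and 3×A: cost 18 ≤ 21, profit 2·11 + 1·9 + 3·11 = 64.
A has the best ratio (11/2) and is taken to its limit of 3; remaining capacity is filled optimally with the others.

64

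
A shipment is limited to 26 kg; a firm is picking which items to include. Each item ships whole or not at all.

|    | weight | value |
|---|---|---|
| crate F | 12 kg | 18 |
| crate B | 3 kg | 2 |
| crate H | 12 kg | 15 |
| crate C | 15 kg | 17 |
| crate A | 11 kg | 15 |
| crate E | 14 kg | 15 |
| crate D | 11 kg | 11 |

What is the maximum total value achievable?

35

Treat it as a binary knapsack problem.
Take crate F, crate B, and crate A: weight 12 + 3 + 11 = 26 ≤ 26, value 18 + 2 + 15 = 35.
No other feasible combination does better.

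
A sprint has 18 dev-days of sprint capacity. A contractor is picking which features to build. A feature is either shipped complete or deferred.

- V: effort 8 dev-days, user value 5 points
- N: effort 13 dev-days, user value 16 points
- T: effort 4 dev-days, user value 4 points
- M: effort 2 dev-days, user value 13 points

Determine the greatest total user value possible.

Take N and M: effort 13 + 2 = 15 ≤ 18, user value 16 + 13 = 29.
No other feasible combination does better.

29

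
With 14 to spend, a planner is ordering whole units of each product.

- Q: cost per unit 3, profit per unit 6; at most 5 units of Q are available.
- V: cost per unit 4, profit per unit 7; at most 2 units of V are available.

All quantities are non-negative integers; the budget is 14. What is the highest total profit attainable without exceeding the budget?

26

Q has the best ratio (6/3); taking only Q gives at most 4×6 = 24 (stopped by the cost limit).
Mixing does better — 2×Q and 2×V: cost 14 ≤ 14, profit 2·6 + 2·7 = 26.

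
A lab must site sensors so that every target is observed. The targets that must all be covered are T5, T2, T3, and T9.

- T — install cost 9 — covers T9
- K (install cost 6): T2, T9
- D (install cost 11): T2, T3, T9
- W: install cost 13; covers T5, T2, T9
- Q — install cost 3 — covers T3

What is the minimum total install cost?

16

The greedy cost-per-new-target heuristic would pick K, Q, and W for 22, but a cheaper cover exists.
Choose W and Q: together they cover T5, T2, T3, T9 — every target.
Total install cost: 13 + 3 = 16.
No cover costs less than 16.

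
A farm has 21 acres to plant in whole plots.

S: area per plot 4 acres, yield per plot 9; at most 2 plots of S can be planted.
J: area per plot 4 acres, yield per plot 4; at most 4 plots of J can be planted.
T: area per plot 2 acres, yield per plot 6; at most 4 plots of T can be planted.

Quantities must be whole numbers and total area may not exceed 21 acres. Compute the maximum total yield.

46

2×S and 4×T: area 16 ≤ 21, yield 2·9 + 4·6 = 42.
2×S, 1×J, and 4×T: area 20 ≤ 21, yield 2·9 + 1·4 + 4·6 = 46.
Best is 46.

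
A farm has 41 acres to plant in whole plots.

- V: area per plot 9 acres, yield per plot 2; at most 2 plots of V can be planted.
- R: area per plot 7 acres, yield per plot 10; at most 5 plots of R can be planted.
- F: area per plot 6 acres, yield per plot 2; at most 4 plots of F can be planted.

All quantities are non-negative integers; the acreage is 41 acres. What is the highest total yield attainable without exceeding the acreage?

52

This is a bounded integer knapsack.
5×R: area 35 ≤ 41, yield 5·10 = 50.
5×R and 1×F: area 41 ≤ 41, yield 5·10 + 1·2 = 52.
Best is 52.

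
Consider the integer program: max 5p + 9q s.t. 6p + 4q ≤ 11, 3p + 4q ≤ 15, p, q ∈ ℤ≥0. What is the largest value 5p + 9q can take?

Relaxing integrality, the LP optimum is 24.75 at (p,q) = (0, 2.75), which is not an integer point.
(p,q)=(0,2): 6·0+4·2=8≤11, 3·0+4·2=8≤15, objective 18.
(p,q)=(1,1): 6·1+4·1=10≤11, 3·1+4·1=7≤15, objective 14.
(p,q)=(0,1): 6·0+4·1=4≤11, 3·0+4·1=4≤15, objective 9.
No feasible integer point exceeds 18.

18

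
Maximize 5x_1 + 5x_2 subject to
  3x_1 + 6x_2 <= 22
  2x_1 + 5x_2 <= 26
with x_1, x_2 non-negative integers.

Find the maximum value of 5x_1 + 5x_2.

(x_1,x_2)=(7,0): 3·7+6·0=21≤22, 2·7+5·0=14≤26, objective 35.
(x_1,x_2)=(6,0): 3·6+6·0=18≤22, 2·6+5·0=12≤26, objective 30.
No feasible integer point exceeds 35.

35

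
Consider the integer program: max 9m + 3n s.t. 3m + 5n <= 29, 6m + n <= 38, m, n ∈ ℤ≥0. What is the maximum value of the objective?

(m,n)=(6,2) is feasible, giving 60.
(m,n)=(6,1) is feasible, giving 57.
(m,n)=(5,2) is feasible, giving 51.
(m,n)=(5,1) is feasible, giving 48.
The best lattice point is (6,2), giving 60.

60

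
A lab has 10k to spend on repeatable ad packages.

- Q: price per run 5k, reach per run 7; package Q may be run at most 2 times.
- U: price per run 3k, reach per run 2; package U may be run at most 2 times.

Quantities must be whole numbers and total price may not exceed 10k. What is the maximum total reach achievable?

14

2×Q: price 10 ≤ 10, reach 2·7 = 14.
1×Q and 1×U: price 8 ≤ 10, reach 1·7 + 1·2 = 9.
Best is 14.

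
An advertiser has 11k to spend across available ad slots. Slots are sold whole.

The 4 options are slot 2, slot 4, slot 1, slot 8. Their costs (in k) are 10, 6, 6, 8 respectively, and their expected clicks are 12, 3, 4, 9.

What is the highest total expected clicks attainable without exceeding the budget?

Treat it as a binary knapsack problem.
slot 1: cost 6 ≤ 11, expected clicks 4.
slot 8: cost 8 ≤ 11, expected clicks 9.
slot 2: cost 10 ≤ 11, expected clicks 12.
Best is slot 2 with total expected clicks 12.

12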